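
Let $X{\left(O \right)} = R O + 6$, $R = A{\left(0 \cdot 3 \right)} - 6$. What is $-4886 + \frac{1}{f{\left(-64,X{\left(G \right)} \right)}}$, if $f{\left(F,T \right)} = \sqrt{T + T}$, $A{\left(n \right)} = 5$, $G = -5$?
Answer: $-4886 + \frac{\sqrt{22}}{22} \approx -4885.8$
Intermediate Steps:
$R = -1$ ($R = 5 - 6 = -1$)
$X{\left(O \right)} = 6 - O$ ($X{\left(O \right)} = - O + 6 = 6 - O$)
$f{\left(F,T \right)} = \sqrt{2} \sqrt{T}$ ($f{\left(F,T \right)} = \sqrt{2 T} = \sqrt{2} \sqrt{T}$)
$-4886 + \frac{1}{f{\left(-64,X{\left(G \right)} \right)}} = -4886 + \frac{1}{\sqrt{2} \sqrt{6 - -5}} = -4886 + \frac{1}{\sqrt{2} \sqrt{6 + 5}} = -4886 + \frac{1}{\sqrt{2} \sqrt{11}} = -4886 + \frac{1}{\sqrt{22}} = -4886 + \frac{\sqrt{22}}{22}$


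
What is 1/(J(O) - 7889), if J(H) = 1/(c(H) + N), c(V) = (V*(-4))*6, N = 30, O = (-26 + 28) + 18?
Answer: -450/3550051 ≈ -0.00012676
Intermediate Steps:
O = 20 (O = 2 + 18 = 20)
c(V) = -24*V (c(V) = -4*V*6 = -24*V)
J(H) = 1/(30 - 24*H) (J(H) = 1/(-24*H + 30) = 1/(30 - 24*H))
1/(J(O) - 7889) = 1/(-1/(-30 + 24*20) - 7889) = 1/(-1/(-30 + 480) - 7889) = 1/(-1/450 - 7889) = 1/(-3550051/450) = -450/3550051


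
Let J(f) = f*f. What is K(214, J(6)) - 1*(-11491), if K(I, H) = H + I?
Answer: 11741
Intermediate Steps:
J(f) = f²
K(214, J(6)) - 1*(-11491) = (6² + 214) - 1*(-11491) = (36 + 214) + 11491 = 250 + 11491 = 11741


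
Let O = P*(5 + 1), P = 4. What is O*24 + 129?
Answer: 705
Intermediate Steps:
O = 24 (O = 4*(5 + 1) = 4*6 = 24)
O*24 + 129 = 24*24 + 129 = 576 + 129 = 705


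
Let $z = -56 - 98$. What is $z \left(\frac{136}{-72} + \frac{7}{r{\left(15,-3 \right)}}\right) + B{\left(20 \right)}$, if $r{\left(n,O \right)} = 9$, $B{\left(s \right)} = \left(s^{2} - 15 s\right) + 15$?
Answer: $\frac{2575}{9} \approx 286.11$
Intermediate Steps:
$z = -154$ ($z = -56 - 98 = -154$)
$B{\left(s \right)} = 15 + s^{2} - 15 s$
$z \left(\frac{136}{-72} + \frac{7}{r{\left(15,-3 \right)}}\right) + B{\left(20 \right)} = - 154 \left(\frac{136}{-72} + \frac{7}{9}\right) + \left(15 + 20^{2} - 300\right) = - 154 \left(136 \left(- \frac{1}{72}\right) + 7 \cdot \frac{1}{9}\right) + \left(15 + 400 - 300\right) = - 154 \left(- \frac{17}{9} + \frac{7}{9}\right) + 115 = \left(-154\right) \left(- \frac{10}{9}\right) + 115 = \frac{1540}{9} + 115 = \frac{2575}{9}$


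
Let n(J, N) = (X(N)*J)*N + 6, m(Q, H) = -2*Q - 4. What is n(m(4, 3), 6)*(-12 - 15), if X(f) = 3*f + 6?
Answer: 46494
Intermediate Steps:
m(Q, H) = -4 - 2*Q
X(f) = 6 + 3*f
n(J, N) = 6 + J*N*(6 + 3*N) (n(J, N) = ((6 + 3*N)*J)*N + 6 = (J*(6 + 3*N))*N + 6 = J*N*(6 + 3*N) + 6 = 6 + J*N*(6 + 3*N))
n(m(4, 3), 6)*(-12 - 15) = (6 + 3*(-4 - 2*4)*6*(2 + 6))*(-12 - 15) = (6 + 3*(-4 - 8)*6*8)*(-27) = (6 + 3*(-12)*6*8)*(-27) = (6 - 1728)*(-27) = -1722*(-27) = 46494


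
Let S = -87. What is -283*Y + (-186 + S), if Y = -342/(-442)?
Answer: -108726/221 ≈ -491.97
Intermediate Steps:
Y = 171/221 (Y = -342*(-1/442) = 171/221 ≈ 0.77376)
-283*Y + (-186 + S) = -283*171/221 + (-186 - 87) = -48393/221 - 273 = -108726/221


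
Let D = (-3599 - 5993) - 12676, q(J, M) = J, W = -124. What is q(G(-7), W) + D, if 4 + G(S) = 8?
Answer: -22264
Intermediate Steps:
G(S) = 4 (G(S) = -4 + 8 = 4)
D = -22268 (D = -9592 - 12676 = -22268)
q(G(-7), W) + D = 4 - 22268 = -22264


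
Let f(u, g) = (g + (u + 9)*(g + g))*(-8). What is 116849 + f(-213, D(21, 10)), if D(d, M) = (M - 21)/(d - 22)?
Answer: 152665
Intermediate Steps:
D(d, M) = (-21 + M)/(-22 + d)
f(u, g) = -8*g - 16*g*(9 + u) (f(u, g) = (g + (9 + u)*(2*g))*(-8) = (g + 2*g*(9 + u))*(-8) = -8*g - 16*g*(9 + u))
116849 + f(-213, D(21, 10)) = 116849 - 8*(-21 + 10)/(-22 + 21)*(19 + 2*(-213)) = 116849 - 8*-11/(-1)*(19 - 426) = 116849 - 8*(-1*(-11))*(-407) = 116849 - 8*11*(-407) = 116849 + 35816 = 152665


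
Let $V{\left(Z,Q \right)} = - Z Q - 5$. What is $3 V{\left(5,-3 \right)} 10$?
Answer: $300$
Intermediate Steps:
$V{\left(Z,Q \right)} = -5 - Q Z$ ($V{\left(Z,Q \right)} = - Q Z - 5 = -5 - Q Z$)
$3 V{\left(5,-3 \right)} 10 = 3 \left(-5 - \left(-3\right) 5\right) 10 = 3 \left(-5 + 15\right) 10 = 3 \cdot 10 \cdot 10 = 30 \cdot 10 = 300$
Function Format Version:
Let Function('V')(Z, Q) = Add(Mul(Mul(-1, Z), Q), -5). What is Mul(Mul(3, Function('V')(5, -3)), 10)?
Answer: 300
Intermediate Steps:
Function('V')(Z, Q) = Add(-5, Mul(-1, Q, Z)) (Function('V')(Z, Q) = Add(Mul(-1, Q, Z), -5) = Add(-5, Mul(-1, Q, Z)))
Mul(Mul(3, Function('V')(5, -3)), 10) = Mul(Mul(3, Add(-5, Mul(-1, -3, 5))), 10) = Mul(Mul(3, Add(-5, 15)), 10) = Mul(Mul(3, 10), 10) = Mul(30, 10) = 300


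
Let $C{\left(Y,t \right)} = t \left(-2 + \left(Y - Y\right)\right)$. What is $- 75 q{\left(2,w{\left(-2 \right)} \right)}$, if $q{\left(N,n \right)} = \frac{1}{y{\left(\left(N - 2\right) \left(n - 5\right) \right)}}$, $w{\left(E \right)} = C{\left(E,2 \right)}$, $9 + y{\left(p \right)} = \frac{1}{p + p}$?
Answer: $0$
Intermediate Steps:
$C{\left(Y,t \right)} = - 2 t$ ($C{\left(Y,t \right)} = t \left(-2 + 0\right) = t \left(-2\right) = - 2 t$)
$y{\left(p \right)} = -9 + \frac{1}{2 p}$ ($y{\left(p \right)} = -9 + \frac{1}{p + p} = -9 + \frac{1}{2 p}$)
$w{\left(E \right)} = -4$ ($w{\left(E \right)} = \left(-2\right) 2 = -4$)
$q{\left(N,n \right)} = \frac{1}{-9 + \frac{1}{2 \left(-5 + n\right) \left(-2 + N\right)}}$ ($q{\left(N,n \right)} = \frac{1}{-9 + \frac{1}{2 \left(N - 2\right) \left(n - 5\right)}} = \frac{1}{-9 + \frac{1}{2 \left(-2 + N\right) \left(-5 + n\right)}} = \frac{1}{-9 + \frac{1}{2 \left(-5 + n\right) \left(-2 + N\right)}}$)
$- 75 q{\left(2,w{\left(-2 \right)} \right)} = - 75 \frac{2 \left(-10 + 2 \left(-4\right) + 5 \cdot 2 - 2 \left(-4\right)\right)}{179 - 180 - -144 + 18 \cdot 2 \left(-4\right)} = - 75 \frac{2 \left(-10 - 8 + 10 + 8\right)}{179 - 180 + 144 - 144} = - 75 \cdot 2 \frac{1}{-1} \cdot 0 = - 75 \cdot 2 \left(-1\right) 0 = \left(-75\right) 0 = 0$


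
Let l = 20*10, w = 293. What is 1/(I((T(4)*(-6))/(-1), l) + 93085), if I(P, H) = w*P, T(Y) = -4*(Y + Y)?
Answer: 1/36829 ≈ 2.7153e-5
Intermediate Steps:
l = 200
T(Y) = -8*Y
I(P, H) = 293*P
1/(I((T(4)*(-6))/(-1), l) + 93085) = 1/(293*((-8*4*(-6))/(-1)) + 93085) = 1/(293*(-32*(-6)*(-1)) + 93085) = 1/(293*(192*(-1)) + 93085) = 1/(293*(-192) + 93085) = 1/(-56256 + 93085) = 1/36829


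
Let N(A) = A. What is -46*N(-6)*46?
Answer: 12696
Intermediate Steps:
-46*N(-6)*46 = -46*(-6)*46 = 276*46 = 12696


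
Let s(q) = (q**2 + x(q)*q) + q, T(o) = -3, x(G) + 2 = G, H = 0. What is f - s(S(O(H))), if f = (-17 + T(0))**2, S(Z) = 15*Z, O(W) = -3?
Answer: -3695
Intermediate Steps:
x(G) = -2 + G
s(q) = q + q**2 + q*(-2 + q) (s(q) = (q**2 + (-2 + q)*q) + q = (q**2 + q*(-2 + q)) + q = q + q**2 + q*(-2 + q))
f = 400 (f = (-17 - 3)**2 = (-20)**2 = 400)
f - s(S(O(H))) = 400 - 15*(-3)*(-1 + 2*(15*(-3))) = 400 - (-45)*(-1 + 2*(-45)) = 400 - (-45)*(-1 - 90) = 400 - (-45)*(-91) = 400 - 1*4095 = 400 - 4095 = -3695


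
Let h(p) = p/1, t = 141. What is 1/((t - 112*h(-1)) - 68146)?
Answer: -1/67893 ≈ -1.4729e-5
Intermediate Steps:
h(p) = p (h(p) = p*1 = p)
1/((t - 112*h(-1)) - 68146) = 1/((141 - 112*(-1)) - 68146) = 1/((141 + 112) - 68146) = 1/(253 - 68146) = 1/(-67893) = -1/67893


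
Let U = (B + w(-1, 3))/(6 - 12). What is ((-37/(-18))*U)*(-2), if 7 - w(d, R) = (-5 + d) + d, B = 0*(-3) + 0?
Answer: 259/27 ≈ 9.5926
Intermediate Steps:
B = 0 (B = 0 + 0 = 0)
w(d, R) = 12 - 2*d (w(d, R) = 7 - ((-5 + d) + d) = 7 - (-5 + 2*d) = 7 + (5 - 2*d) = 12 - 2*d)
U = -7/3 (U = (0 + (12 - 2*(-1)))/(6 - 12) = (0 + (12 + 2))/(-6) = (0 + 14)*(-⅙) = 14*(-⅙) = -7/3 ≈ -2.3333)
((-37/(-18))*U)*(-2) = (-37/(-18)*(-7/3))*(-2) = (-37*(-1/18)*(-7/3))*(-2) = ((37/18)*(-7/3))*(-2) = -259/54*(-2) = 259/27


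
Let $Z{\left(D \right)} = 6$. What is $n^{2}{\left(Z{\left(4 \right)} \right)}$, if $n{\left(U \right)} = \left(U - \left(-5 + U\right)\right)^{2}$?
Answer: $625$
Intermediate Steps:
$n{\left(U \right)} = 25$ ($n{\left(U \right)} = 5^{2} = 25$)
$n^{2}{\left(Z{\left(4 \right)} \right)} = 25^{2} = 625$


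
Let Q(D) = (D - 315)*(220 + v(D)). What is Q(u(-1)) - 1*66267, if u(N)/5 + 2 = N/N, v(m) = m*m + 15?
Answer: -149467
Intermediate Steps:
v(m) = 15 + m² (v(m) = m² + 15 = 15 + m²)
u(N) = -5 (u(N) = -10 + 5*(N/N) = -10 + 5*1 = -10 + 5 = -5)
Q(D) = (-315 + D)*(235 + D²) (Q(D) = (D - 315)*(220 + (15 + D²)) = (-315 + D)*(235 + D²))
Q(u(-1)) - 1*66267 = (-74025 + (-5)³ - 315*(-5)² + 235*(-5)) - 1*66267 = (-74025 - 125 - 315*25 - 1175) - 66267 = (-74025 - 125 - 7875 - 1175) - 66267 = -83200 - 66267 = -149467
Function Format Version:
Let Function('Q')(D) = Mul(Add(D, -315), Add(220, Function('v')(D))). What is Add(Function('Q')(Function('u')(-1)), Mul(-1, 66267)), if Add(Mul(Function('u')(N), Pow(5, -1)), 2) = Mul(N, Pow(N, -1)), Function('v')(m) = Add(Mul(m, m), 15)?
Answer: -149467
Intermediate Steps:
Function('v')(m) = Add(15, Pow(m, 2)) (Function('v')(m) = Add(Pow(m, 2), 15) = Add(15, Pow(m, 2)))
Function('u')(N) = -5 (Function('u')(N) = Add(-10, Mul(5, Mul(N, Pow(N, -1)))) = Add(-10, Mul(5, 1)) = Add(-10, 5) = -5)
Function('Q')(D) = Mul(Add(-315, D), Add(235, Pow(D, 2))) (Function('Q')(D) = Mul(Add(D, -315), Add(220, Add(15, Pow(D, 2)))) = Mul(Add(-315, D), Add(235, Pow(D, 2))))
Add(Function('Q')(Function('u')(-1)), Mul(-1, 66267)) = Add(Add(-74025, Pow(-5, 3), Mul(-315, Pow(-5, 2)), Mul(235, -5)), Mul(-1, 66267)) = Add(Add(-74025, -125, Mul(-315, 25), -1175), -66267) = Add(Add(-74025, -125, -7875, -1175), -66267) = Add(-83200, -66267) = -149467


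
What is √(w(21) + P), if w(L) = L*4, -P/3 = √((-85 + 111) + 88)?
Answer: √(84 - 3*√114) ≈ 7.2089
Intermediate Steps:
P = -3*√114 (P = -3*√((-85 + 111) + 88) = -3*√(26 + 88) = -3*√114 ≈ -32.031)
w(L) = 4*L
√(w(21) + P) = √(4*21 - 3*√114) = √(84 - 3*√114)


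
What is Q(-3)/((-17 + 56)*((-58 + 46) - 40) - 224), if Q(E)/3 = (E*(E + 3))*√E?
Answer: 0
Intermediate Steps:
Q(E) = 3*E^(3/2)*(3 + E) (Q(E) = 3*((E*(E + 3))*√E) = 3*((E*(3 + E))*√E) = 3*(E^(3/2)*(3 + E)) = 3*E^(3/2)*(3 + E))
Q(-3)/((-17 + 56)*((-58 + 46) - 40) - 224) = (3*(-3)^(3/2)*(3 - 3))/((-17 + 56)*((-58 + 46) - 40) - 224) = (3*(-3*I*√3)*0)/(39*(-12 - 40) - 224) = 0/(39*(-52) - 224) = 0/(-2028 - 224) = 0/(-2252) = 0*(-1/2252) = 0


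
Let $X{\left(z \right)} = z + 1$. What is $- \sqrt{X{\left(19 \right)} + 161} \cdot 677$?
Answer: $- 677 \sqrt{181} \approx -9108.1$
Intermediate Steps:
$X{\left(z \right)} = 1 + z$
$- \sqrt{X{\left(19 \right)} + 161} \cdot 677 = - \sqrt{\left(1 + 19\right) + 161} \cdot 677 = - \sqrt{20 + 161} \cdot 677 = - \sqrt{181} \cdot 677 = - 677 \sqrt{181}$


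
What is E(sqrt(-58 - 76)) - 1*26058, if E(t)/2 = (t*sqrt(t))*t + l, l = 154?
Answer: -25750 - 268*(-134)**(1/4) ≈ -26395.0 - 644.76*I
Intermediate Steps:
E(t) = 308 + 2*t**(5/2) (E(t) = 2*((t*sqrt(t))*t + 154) = 2*(t**(3/2)*t + 154) = 2*(t**(5/2) + 154) = 2*(154 + t**(5/2)) = 308 + 2*t**(5/2))
E(sqrt(-58 - 76)) - 1*26058 = (308 + 2*(sqrt(-58 - 76))**(5/2)) - 1*26058 = (308 + 2*(sqrt(-134))**(5/2)) - 26058 = (308 + 2*(I*sqrt(134))**(5/2)) - 26058 = (308 + 2*(134*134**(1/4)*(-sqrt(I)))) - 26058 = (308 - 268*134**(1/4)*sqrt(I)) - 26058 = -25750 - 268*134**(1/4)*sqrt(I)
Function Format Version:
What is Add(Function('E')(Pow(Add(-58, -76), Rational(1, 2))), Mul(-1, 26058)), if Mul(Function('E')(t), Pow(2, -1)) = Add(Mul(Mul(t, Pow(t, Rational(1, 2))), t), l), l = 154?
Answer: Add(-25750, Mul(-268, Pow(-134, Rational(1, 4)))) ≈ Add(-26395., Mul(-644.76, I))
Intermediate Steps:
Function('E')(t) = Add(308, Mul(2, Pow(t, Rational(5, 2)))) (Function('E')(t) = Mul(2, Add(Mul(Mul(t, Pow(t, Rational(1, 2))), t), 154)) = Mul(2, Add(Mul(Pow(t, Rational(3, 2)), t), 154)) = Mul(2, Add(Pow(t, Rational(5, 2)), 154)) = Mul(2, Add(154, Pow(t, Rational(5, 2)))) = Add(308, Mul(2, Pow(t, Rational(5, 2)))))
Add(Function('E')(Pow(Add(-58, -76), Rational(1, 2))), Mul(-1, 26058)) = Add(Add(308, Mul(2, Pow(Pow(Add(-58, -76), Rational(1, 2)), Rational(5, 2)))), Mul(-1, 26058)) = Add(Add(308, Mul(2, Pow(Pow(-134, Rational(1, 2)), Rational(5, 2)))), -26058) = Add(Add(308, Mul(2, Pow(Mul(I, Pow(134, Rational(1, 2))), Rational(5, 2)))), -26058) = Add(Add(308, Mul(2, Mul(134, Pow(134, Rational(1, 4)), Mul(-1, Pow(I, Rational(1, 2)))))), -26058) = Add(Add(308, Mul(-268, Pow(134, Rational(1, 4)), Pow(I, Rational(1, 2)))), -26058) = Add(-25750, Mul(-268, Pow(134, Rational(1, 4)), Pow(I, Rational(1, 2))))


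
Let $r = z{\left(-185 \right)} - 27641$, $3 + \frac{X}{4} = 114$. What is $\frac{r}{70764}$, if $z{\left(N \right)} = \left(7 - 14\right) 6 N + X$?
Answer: $- \frac{19427}{70764} \approx -0.27453$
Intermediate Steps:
$X = 444$ ($X = -12 + 4 \cdot 114 = -12 + 456 = 444$)
$z{\left(N \right)} = 444 - 42 N$ ($z{\left(N \right)} = \left(7 - 14\right) 6 N + 444 = \left(-7\right) 6 N + 444 = - 42 N + 444 = 444 - 42 N$)
$r = -19427$ ($r = \left(444 - -7770\right) - 27641 = \left(444 + 7770\right) - 27641 = 8214 - 27641 = -19427$)
$\frac{r}{70764} = - \frac{19427}{70764}$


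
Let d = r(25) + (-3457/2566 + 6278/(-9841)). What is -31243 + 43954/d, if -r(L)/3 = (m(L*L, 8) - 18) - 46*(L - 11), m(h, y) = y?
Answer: -1545240678404417/49494306087 ≈ -31221.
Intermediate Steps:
r(L) = -1488 + 138*L (r(L) = -3*((8 - 18) - 46*(L - 11)) = -3*(-10 - 46*(-11 + L)) = -3*(-10 + (506 - 46*L)) = -3*(496 - 46*L) = -1488 + 138*L)
d = 49494306087/25252006 (d = (-1488 + 138*25) + (-3457/2566 + 6278/(-9841)) = (-1488 + 3450) + (-3457*1/2566 + 6278*(-1/9841)) = 1962 + (-3457/2566 - 6278/9841) = 1962 - 50129685/25252006 = 49494306087/25252006 ≈ 1960.0)
-31243 + 43954/d = -31243 + 43954/(49494306087/25252006) = -31243 + 43954*(25252006/49494306087) = -31243 + 1109926671724/49494306087 = -1545240678404417/49494306087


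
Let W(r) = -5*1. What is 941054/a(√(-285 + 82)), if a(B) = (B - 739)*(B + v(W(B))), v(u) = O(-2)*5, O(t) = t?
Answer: 3381677549/82768086 + 352424723*I*√203/82768086 ≈ 40.857 + 60.667*I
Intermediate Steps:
W(r) = -5
v(u) = -10 (v(u) = -2*5 = -10)
a(B) = (-739 + B)*(-10 + B) (a(B) = (B - 739)*(B - 10) = (-739 + B)*(-10 + B))
941054/a(√(-285 + 82)) = 941054/(7390 + (√(-285 + 82))² - 749*√(-285 + 82)) = 941054/(7390 + (√(-203))² - 749*I*√203) = 941054/(7390 + (I*√203)² - 749*I*√203) = 941054/(7390 - 203 - 749*I*√203) = 941054/(7187 - 749*I*√203)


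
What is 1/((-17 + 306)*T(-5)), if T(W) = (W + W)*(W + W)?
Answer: 1/28900 ≈ 3.4602e-5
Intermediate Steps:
T(W) = 4*W² (T(W) = (2*W)*(2*W) = 4*W²)
1/((-17 + 306)*T(-5)) = 1/((-17 + 306)*(4*(-5)²)) = 1/(289*(4*25)) = 1/(289*100) = 1/28900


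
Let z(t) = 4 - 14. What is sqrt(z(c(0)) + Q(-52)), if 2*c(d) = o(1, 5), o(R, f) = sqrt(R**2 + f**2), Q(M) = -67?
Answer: I*sqrt(77) ≈ 8.775*I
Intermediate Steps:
c(d) = sqrt(26)/2 (c(d) = sqrt(1**2 + 5**2)/2 = sqrt(1 + 25)/2 = sqrt(26)/2)
z(t) = -10
sqrt(z(c(0)) + Q(-52)) = sqrt(-10 - 67) = sqrt(-77) = I*sqrt(77)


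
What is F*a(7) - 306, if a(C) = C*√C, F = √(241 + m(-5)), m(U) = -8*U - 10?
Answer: -306 + 7*√1897 ≈ -1.1181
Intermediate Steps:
m(U) = -10 - 8*U
F = √271 (F = √(241 + (-10 - 8*(-5))) = √(241 + (-10 + 40)) = √(241 + 30) = √271 ≈ 16.462)
a(C) = C^(3/2)
F*a(7) - 306 = √271*7^(3/2) - 306 = √271*(7*√7) - 306 = 7*√1897 - 306 = -306 + 7*√1897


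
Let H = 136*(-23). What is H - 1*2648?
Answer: -5776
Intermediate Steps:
H = -3128
H - 1*2648 = -3128 - 1*2648 = -3128 - 2648 = -5776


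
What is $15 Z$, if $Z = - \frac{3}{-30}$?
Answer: $\frac{3}{2} \approx 1.5$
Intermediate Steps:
$Z = \frac{1}{10}$ ($Z = \left(-3\right) \left(- \frac{1}{30}\right) = \frac{1}{10} \approx 0.1$)
$15 Z = 15 \cdot \frac{1}{10} = \frac{3}{2}$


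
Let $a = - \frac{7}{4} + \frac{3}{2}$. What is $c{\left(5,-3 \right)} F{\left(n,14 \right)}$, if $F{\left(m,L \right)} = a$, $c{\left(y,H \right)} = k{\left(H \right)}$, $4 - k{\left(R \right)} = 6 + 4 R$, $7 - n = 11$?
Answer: $- \frac{5}{2} \approx -2.5$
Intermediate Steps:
$n = -4$ ($n = 7 - 11 = -4$)
$a = - \frac{1}{4}$ ($a = \left(-7\right) \frac{1}{4} + 3 \cdot \frac{1}{2} = - \frac{7}{4} + \frac{3}{2} = - \frac{1}{4} \approx -0.25$)
$k{\left(R \right)} = -2 - 4 R$ ($k{\left(R \right)} = 4 - \left(6 + 4 R\right) = -2 - 4 R$)
$c{\left(y,H \right)} = -2 - 4 H$
$F{\left(m,L \right)} = - \frac{1}{4}$
$c{\left(5,-3 \right)} F{\left(n,14 \right)} = \left(-2 - -12\right) \left(- \frac{1}{4}\right) = \left(-2 + 12\right) \left(- \frac{1}{4}\right) = 10 \left(- \frac{1}{4}\right) = - \frac{5}{2}$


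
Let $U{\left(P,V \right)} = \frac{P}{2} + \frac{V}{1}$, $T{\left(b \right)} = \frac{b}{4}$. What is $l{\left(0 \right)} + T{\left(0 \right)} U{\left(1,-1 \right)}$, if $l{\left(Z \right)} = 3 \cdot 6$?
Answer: $18$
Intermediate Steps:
$l{\left(Z \right)} = 18$
$T{\left(b \right)} = \frac{b}{4}$ ($T{\left(b \right)} = b \frac{1}{4} = \frac{b}{4}$)
$U{\left(P,V \right)} = V + \frac{P}{2}$ ($U{\left(P,V \right)} = P \frac{1}{2} + V 1 = \frac{P}{2} + V = V + \frac{P}{2}$)
$l{\left(0 \right)} + T{\left(0 \right)} U{\left(1,-1 \right)} = 18 + \frac{1}{4} \cdot 0 \left(-1 + \frac{1}{2} \cdot 1\right) = 18 + 0 \left(-1 + \frac{1}{2}\right) = 18 + 0 \left(- \frac{1}{2}\right) = 18 + 0 = 18$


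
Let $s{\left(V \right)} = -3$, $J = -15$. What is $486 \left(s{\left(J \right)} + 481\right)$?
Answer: $232308$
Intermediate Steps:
$486 \left(s{\left(J \right)} + 481\right) = 486 \left(-3 + 481\right) = 486 \cdot 478 = 232308$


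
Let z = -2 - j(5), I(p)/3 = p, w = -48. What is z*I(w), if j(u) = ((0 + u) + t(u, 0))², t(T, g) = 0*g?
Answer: 3888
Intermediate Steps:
I(p) = 3*p
t(T, g) = 0
j(u) = u² (j(u) = ((0 + u) + 0)² = (u + 0)² = u²)
z = -27 (z = -2 - 1*5² = -2 - 1*25 = -2 - 25 = -27)
z*I(w) = -81*(-48) = -27*(-144) = 3888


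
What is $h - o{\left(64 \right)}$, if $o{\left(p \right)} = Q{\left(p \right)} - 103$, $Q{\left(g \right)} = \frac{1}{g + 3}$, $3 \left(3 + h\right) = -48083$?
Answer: $- \frac{3201464}{201} \approx -15928.0$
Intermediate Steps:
$h = - \frac{48092}{3}$ ($h = -3 + \frac{1}{3} \left(-48083\right) = -3 - \frac{48083}{3} = - \frac{48092}{3} \approx -16031.0$)
$Q{\left(g \right)} = \frac{1}{3 + g}$
$o{\left(p \right)} = -103 + \frac{1}{3 + p}$ ($o{\left(p \right)} = \frac{1}{3 + p} - 103 = -103 + \frac{1}{3 + p}$)
$h - o{\left(64 \right)} = - \frac{48092}{3} - \frac{-308 - 6592}{3 + 64} = - \frac{48092}{3} - \frac{-308 - 6592}{67} = - \frac{48092}{3} - \frac{1}{67} \left(-6900\right) = - \frac{48092}{3} - - \frac{6900}{67} = - \frac{48092}{3} + \frac{6900}{67} = - \frac{3201464}{201}$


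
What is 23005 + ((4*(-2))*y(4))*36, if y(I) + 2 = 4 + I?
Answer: 21277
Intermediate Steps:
y(I) = 2 + I (y(I) = -2 + (4 + I) = 2 + I)
23005 + ((4*(-2))*y(4))*36 = 23005 + ((4*(-2))*(2 + 4))*36 = 23005 - 8*6*36 = 23005 - 48*36 = 23005 - 1728 = 21277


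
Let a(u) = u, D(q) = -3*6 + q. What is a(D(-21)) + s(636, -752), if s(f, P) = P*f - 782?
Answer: -479093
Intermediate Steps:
D(q) = -18 + q
s(f, P) = -782 + P*f
a(D(-21)) + s(636, -752) = (-18 - 21) + (-782 - 752*636) = -39 + (-782 - 478272) = -39 - 479054 = -479093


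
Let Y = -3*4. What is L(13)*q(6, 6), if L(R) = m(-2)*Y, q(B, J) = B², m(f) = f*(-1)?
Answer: -864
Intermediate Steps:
m(f) = -f
Y = -12
L(R) = -24 (L(R) = -1*(-2)*(-12) = 2*(-12) = -24)
L(13)*q(6, 6) = -24*6² = -24*36 = -864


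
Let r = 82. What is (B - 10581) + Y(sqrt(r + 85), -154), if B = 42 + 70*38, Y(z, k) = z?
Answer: -7879 + sqrt(167) ≈ -7866.1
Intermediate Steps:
B = 2702 (B = 42 + 2660 = 2702)
(B - 10581) + Y(sqrt(r + 85), -154) = (2702 - 10581) + sqrt(82 + 85) = -7879 + sqrt(167)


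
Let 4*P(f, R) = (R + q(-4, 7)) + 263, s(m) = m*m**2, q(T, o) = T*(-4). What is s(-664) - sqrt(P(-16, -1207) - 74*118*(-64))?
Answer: -292754944 - 2*sqrt(139654) ≈ -2.9276e+8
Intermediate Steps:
q(T, o) = -4*T
s(m) = m**3
P(f, R) = 279/4 + R/4 (P(f, R) = ((R - 4*(-4)) + 263)/4 = ((R + 16) + 263)/4 = ((16 + R) + 263)/4 = (279 + R)/4 = 279/4 + R/4)
s(-664) - sqrt(P(-16, -1207) - 74*118*(-64)) = (-664)**3 - sqrt((279/4 + (1/4)*(-1207)) - 74*118*(-64)) = -292754944 - sqrt((279/4 - 1207/4) - 8732*(-64)) = -292754944 - sqrt(-232 + 558848) = -292754944 - sqrt(558616) = -292754944 - 2*sqrt(139654)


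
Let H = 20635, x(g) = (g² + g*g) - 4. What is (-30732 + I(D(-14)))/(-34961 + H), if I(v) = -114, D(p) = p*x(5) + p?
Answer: 15423/7163 ≈ 2.1531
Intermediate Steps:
x(g) = -4 + 2*g² (x(g) = (g² + g²) - 4 = 2*g² - 4 = -4 + 2*g²)
D(p) = 47*p (D(p) = p*(-4 + 2*5²) + p = p*(-4 + 2*25) + p = p*(-4 + 50) + p = p*46 + p = 46*p + p = 47*p)
(-30732 + I(D(-14)))/(-34961 + H) = (-30732 - 114)/(-34961 + 20635) = -30846/(-14326) = -30846*(-1/14326) = 15423/7163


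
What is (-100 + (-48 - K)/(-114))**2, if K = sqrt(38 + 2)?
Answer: (5676 - sqrt(10))**2/3249 ≈ 9904.9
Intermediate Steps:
K = 2*sqrt(10) (K = sqrt(40) = 2*sqrt(10) ≈ 6.3246)
(-100 + (-48 - K)/(-114))**2 = (-100 + (-48 - 2*sqrt(10))/(-114))**2 = (-100 + (-48 - 2*sqrt(10))*(-1/114))**2 = (-100 + (8/19 + sqrt(10)/57))**2 = (-1892/19 + sqrt(10)/57)**2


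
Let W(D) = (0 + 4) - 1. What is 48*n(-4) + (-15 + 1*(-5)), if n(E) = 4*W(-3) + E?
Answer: 364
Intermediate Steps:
W(D) = 3 (W(D) = 4 - 1 = 3)
n(E) = 12 + E (n(E) = 4*3 + E = 12 + E)
48*n(-4) + (-15 + 1*(-5)) = 48*(12 - 4) + (-15 + 1*(-5)) = 48*8 + (-15 - 5) = 384 - 20 = 364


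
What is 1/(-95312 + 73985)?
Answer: -1/21327 ≈ -4.6889e-5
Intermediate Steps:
1/(-95312 + 73985) = 1/(-21327) = -1/21327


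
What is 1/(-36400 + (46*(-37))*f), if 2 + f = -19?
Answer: -1/658 ≈ -0.0015198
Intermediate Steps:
f = -21 (f = -2 - 19 = -21)
1/(-36400 + (46*(-37))*f) = 1/(-36400 + (46*(-37))*(-21)) = 1/(-36400 - 1702*(-21)) = 1/(-36400 + 35742) = 1/(-658) = -1/658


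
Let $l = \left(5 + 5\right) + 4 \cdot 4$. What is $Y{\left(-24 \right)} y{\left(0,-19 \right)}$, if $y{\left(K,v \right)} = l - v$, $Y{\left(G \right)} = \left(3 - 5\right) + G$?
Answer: $-1170$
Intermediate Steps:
$Y{\left(G \right)} = -2 + G$
$l = 26$ ($l = 10 + 16 = 26$)
$y{\left(K,v \right)} = 26 - v$
$Y{\left(-24 \right)} y{\left(0,-19 \right)} = \left(-2 - 24\right) \left(26 - -19\right) = - 26 \left(26 + 19\right) = \left(-26\right) 45 = -1170$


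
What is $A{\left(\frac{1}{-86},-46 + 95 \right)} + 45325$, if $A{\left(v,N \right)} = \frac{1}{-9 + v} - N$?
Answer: $\frac{35088814}{775} \approx 45276.0$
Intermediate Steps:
$A{\left(\frac{1}{-86},-46 + 95 \right)} + 45325 = \frac{1 + 9 \left(-46 + 95\right) - \frac{-46 + 95}{-86}}{-9 + \frac{1}{-86}} + 45325 = \frac{1 + 9 \cdot 49 - 49 \left(- \frac{1}{86}\right)}{-9 - \frac{1}{86}} + 45325 = \frac{1 + 441 + \frac{49}{86}}{- \frac{775}{86}} + 45325 = \left(- \frac{86}{775}\right) \frac{38061}{86} + 45325 = - \frac{38061}{775} + 45325 = \frac{35088814}{775}$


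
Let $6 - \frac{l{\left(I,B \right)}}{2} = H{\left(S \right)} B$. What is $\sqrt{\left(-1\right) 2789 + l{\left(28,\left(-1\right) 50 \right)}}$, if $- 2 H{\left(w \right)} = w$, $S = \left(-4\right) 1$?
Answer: $i \sqrt{2577} \approx 50.764 i$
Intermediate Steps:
$S = -4$
$H{\left(w \right)} = - \frac{w}{2}$
$l{\left(I,B \right)} = 12 - 4 B$ ($l{\left(I,B \right)} = 12 - 2 \left(- \frac{1}{2}\right) \left(-4\right) B = 12 - 2 \cdot 2 B = 12 - 4 B$)
$\sqrt{\left(-1\right) 2789 + l{\left(28,\left(-1\right) 50 \right)}} = \sqrt{\left(-1\right) 2789 - \left(-12 + 4 \left(\left(-1\right) 50\right)\right)} = \sqrt{-2789 + \left(12 - -200\right)} = \sqrt{-2789 + \left(12 + 200\right)} = \sqrt{-2789 + 212} = \sqrt{-2577} = i \sqrt{2577}$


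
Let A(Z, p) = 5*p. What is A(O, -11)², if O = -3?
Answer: 3025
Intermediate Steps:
A(O, -11)² = (5*(-11))² = (-55)² = 3025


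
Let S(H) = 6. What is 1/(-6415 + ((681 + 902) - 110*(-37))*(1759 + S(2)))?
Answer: 1/9971130 ≈ 1.0029e-7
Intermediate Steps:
1/(-6415 + ((681 + 902) - 110*(-37))*(1759 + S(2))) = 1/(-6415 + ((681 + 902) - 110*(-37))*(1759 + 6)) = 1/(-6415 + (1583 + 4070)*1765) = 1/(-6415 + 5653*1765) = 1/(-6415 + 9977545) = 1/9971130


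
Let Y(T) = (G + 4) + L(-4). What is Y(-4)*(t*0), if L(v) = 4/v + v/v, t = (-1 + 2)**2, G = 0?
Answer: 0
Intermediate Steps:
t = 1 (t = 1**2 = 1)
L(v) = 1 + 4/v (L(v) = 4/v + 1 = 1 + 4/v)
Y(T) = 4 (Y(T) = (0 + 4) + (4 - 4)/(-4) = 4 - 1/4*0 = 4 + 0 = 4)
Y(-4)*(t*0) = 4*(1*0) = 4*0 = 0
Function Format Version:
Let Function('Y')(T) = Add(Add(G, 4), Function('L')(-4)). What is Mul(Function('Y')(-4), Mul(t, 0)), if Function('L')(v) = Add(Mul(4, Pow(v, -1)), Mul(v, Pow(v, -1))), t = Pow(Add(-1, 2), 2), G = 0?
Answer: 0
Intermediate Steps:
t = 1 (t = Pow(1, 2) = 1)
Function('L')(v) = Add(1, Mul(4, Pow(v, -1))) (Function('L')(v) = Add(Mul(4, Pow(v, -1)), 1) = Add(1, Mul(4, Pow(v, -1))))
Function('Y')(T) = 4 (Function('Y')(T) = Add(Add(0, 4), Mul(Pow(-4, -1), Add(4, -4))) = Add(4, Mul(Rational(-1, 4), 0)) = Add(4, 0) = 4)
Mul(Function('Y')(-4), Mul(t, 0)) = Mul(4, Mul(1, 0)) = Mul(4, 0) = 0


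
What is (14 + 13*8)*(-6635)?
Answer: -782930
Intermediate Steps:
(14 + 13*8)*(-6635) = (14 + 104)*(-6635) = 118*(-6635) = -782930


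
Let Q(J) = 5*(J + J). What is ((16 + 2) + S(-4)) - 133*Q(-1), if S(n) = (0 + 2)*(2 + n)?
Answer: 1344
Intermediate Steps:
Q(J) = 10*J (Q(J) = 5*(2*J) = 10*J)
S(n) = 4 + 2*n (S(n) = 2*(2 + n) = 4 + 2*n)
((16 + 2) + S(-4)) - 133*Q(-1) = ((16 + 2) + (4 + 2*(-4))) - 1330*(-1) = (18 + (4 - 8)) - 133*(-10) = (18 - 4) + 1330 = 14 + 1330 = 1344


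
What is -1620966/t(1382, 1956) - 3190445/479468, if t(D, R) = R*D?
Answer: -97933195068/13500979811 ≈ -7.2538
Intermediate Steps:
t(D, R) = D*R
-1620966/t(1382, 1956) - 3190445/479468 = -1620966/(1382*1956) - 3190445/479468 = -1620966/2703192 - 3190445*1/479468 = -1620966*1/2703192 - 3190445/479468 = -270161/450532 - 3190445/479468 = -97933195068/13500979811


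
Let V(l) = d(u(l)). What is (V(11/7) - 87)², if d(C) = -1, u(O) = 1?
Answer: 7744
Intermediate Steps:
V(l) = -1
(V(11/7) - 87)² = (-1 - 87)² = (-88)² = 7744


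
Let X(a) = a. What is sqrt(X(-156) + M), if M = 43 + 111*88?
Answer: sqrt(9655) ≈ 98.260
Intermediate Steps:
M = 9811 (M = 43 + 9768 = 9811)
sqrt(X(-156) + M) = sqrt(-156 + 9811) = sqrt(9655)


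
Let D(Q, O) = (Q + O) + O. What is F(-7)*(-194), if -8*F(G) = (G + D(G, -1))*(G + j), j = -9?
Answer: 6208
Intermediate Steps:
D(Q, O) = Q + 2*O (D(Q, O) = (O + Q) + O = Q + 2*O)
F(G) = -(-9 + G)*(-2 + 2*G)/8 (F(G) = -(G + (G + 2*(-1)))*(G - 9)/8 = -(G + (G - 2))*(-9 + G)/8 = -(G + (-2 + G))*(-9 + G)/8 = -(-2 + 2*G)*(-9 + G)/8 = -(-9 + G)*(-2 + 2*G)/8)
F(-7)*(-194) = (-9/4 - ¼*(-7)² + (5/2)*(-7))*(-194) = (-9/4 - ¼*49 - 35/2)*(-194) = (-9/4 - 49/4 - 35/2)*(-194) = -32*(-194) = 6208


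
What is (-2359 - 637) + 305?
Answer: -2691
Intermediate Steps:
(-2359 - 637) + 305 = -2996 + 305 = -2691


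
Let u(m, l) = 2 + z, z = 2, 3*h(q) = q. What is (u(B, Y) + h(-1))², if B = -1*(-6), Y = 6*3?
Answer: 121/9 ≈ 13.444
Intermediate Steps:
h(q) = q/3
Y = 18
B = 6
u(m, l) = 4 (u(m, l) = 2 + 2 = 4)
(u(B, Y) + h(-1))² = (4 + (⅓)*(-1))² = (4 - ⅓)² = (11/3)² = 121/9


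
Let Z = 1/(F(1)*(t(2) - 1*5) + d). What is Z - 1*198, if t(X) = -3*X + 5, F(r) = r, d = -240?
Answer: -48709/246 ≈ -198.00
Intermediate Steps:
t(X) = 5 - 3*X
Z = -1/246 (Z = 1/(1*((5 - 3*2) - 1*5) - 240) = 1/(1*((5 - 6) - 5) - 240) = 1/(1*(-1 - 5) - 240) = 1/(1*(-6) - 240) = 1/(-6 - 240) = 1/(-246) = -1/246 ≈ -0.0040650)
Z - 1*198 = -1/246 - 1*198 = -1/246 - 198 = -48709/246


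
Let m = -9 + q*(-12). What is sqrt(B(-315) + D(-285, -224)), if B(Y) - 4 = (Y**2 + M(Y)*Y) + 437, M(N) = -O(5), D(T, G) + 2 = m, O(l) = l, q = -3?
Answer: sqrt(101266) ≈ 318.22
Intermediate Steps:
m = 27 (m = -9 - 3*(-12) = -9 + 36 = 27)
D(T, G) = 25 (D(T, G) = -2 + 27 = 25)
M(N) = -5 (M(N) = -1*5 = -5)
B(Y) = 441 + Y**2 - 5*Y (B(Y) = 4 + ((Y**2 - 5*Y) + 437) = 4 + (437 + Y**2 - 5*Y) = 441 + Y**2 - 5*Y)
sqrt(B(-315) + D(-285, -224)) = sqrt((441 + (-315)**2 - 5*(-315)) + 25) = sqrt((441 + 99225 + 1575) + 25) = sqrt(101241 + 25) = sqrt(101266)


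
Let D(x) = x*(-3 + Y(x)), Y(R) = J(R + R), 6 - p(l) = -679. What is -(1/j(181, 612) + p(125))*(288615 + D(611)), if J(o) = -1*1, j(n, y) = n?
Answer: -35481197606/181 ≈ -1.9603e+8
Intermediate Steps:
p(l) = 685 (p(l) = 6 - 1*(-679) = 6 + 679 = 685)
J(o) = -1
Y(R) = -1
D(x) = -4*x (D(x) = x*(-3 - 1) = x*(-4) = -4*x)
-(1/j(181, 612) + p(125))*(288615 + D(611)) = -(1/181 + 685)*(288615 - 4*611) = -(1/181 + 685)*(288615 - 2444) = -123986*286171/181 = -1*35481197606/181 = -35481197606/181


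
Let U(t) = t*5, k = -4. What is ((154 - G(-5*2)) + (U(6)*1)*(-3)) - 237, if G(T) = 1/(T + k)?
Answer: -2421/14 ≈ -172.93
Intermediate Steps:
U(t) = 5*t
G(T) = 1/(-4 + T) (G(T) = 1/(T - 4) = 1/(-4 + T))
((154 - G(-5*2)) + (U(6)*1)*(-3)) - 237 = ((154 - 1/(-4 - 5*2)) + ((5*6)*1)*(-3)) - 237 = ((154 - 1/(-4 - 10)) + (30*1)*(-3)) - 237 = ((154 - 1/(-14)) + 30*(-3)) - 237 = ((154 - 1*(-1/14)) - 90) - 237 = ((154 + 1/14) - 90) - 237 = (2157/14 - 90) - 237 = 897/14 - 237 = -2421/14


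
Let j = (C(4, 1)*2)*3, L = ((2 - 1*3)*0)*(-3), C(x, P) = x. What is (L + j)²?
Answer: 576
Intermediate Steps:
L = 0 (L = ((2 - 3)*0)*(-3) = -1*0*(-3) = 0*(-3) = 0)
j = 24 (j = (4*2)*3 = 8*3 = 24)
(L + j)² = (0 + 24)² = 24² = 576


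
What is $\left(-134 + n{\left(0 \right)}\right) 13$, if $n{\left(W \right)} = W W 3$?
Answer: $-1742$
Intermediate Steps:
$n{\left(W \right)} = 3 W^{2}$ ($n{\left(W \right)} = W^{2} \cdot 3 = 3 W^{2}$)
$\left(-134 + n{\left(0 \right)}\right) 13 = \left(-134 + 3 \cdot 0^{2}\right) 13 = \left(-134 + 3 \cdot 0\right) 13 = \left(-134 + 0\right) 13 = \left(-134\right) 13 = -1742$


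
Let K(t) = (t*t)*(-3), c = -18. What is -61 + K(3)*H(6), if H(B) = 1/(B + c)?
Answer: -235/4 ≈ -58.750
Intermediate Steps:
K(t) = -3*t**2 (K(t) = t**2*(-3) = -3*t**2)
H(B) = 1/(-18 + B) (H(B) = 1/(B - 18) = 1/(-18 + B))
-61 + K(3)*H(6) = -61 + (-3*3**2)/(-18 + 6) = -61 - 3*9/(-12) = -61 - 27*(-1/12) = -61 + 9/4 = -235/4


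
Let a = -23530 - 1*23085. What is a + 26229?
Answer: -20386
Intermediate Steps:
a = -46615 (a = -23530 - 23085 = -46615)
a + 26229 = -46615 + 26229 = -20386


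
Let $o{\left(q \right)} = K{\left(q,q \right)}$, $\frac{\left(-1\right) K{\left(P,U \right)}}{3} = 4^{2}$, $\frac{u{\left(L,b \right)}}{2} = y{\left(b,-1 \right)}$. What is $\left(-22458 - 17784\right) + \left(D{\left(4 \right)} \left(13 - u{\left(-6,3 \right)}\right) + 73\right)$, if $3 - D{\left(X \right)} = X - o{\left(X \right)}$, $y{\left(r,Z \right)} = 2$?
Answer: $-40610$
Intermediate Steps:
$u{\left(L,b \right)} = 4$ ($u{\left(L,b \right)} = 2 \cdot 2 = 4$)
$K{\left(P,U \right)} = -48$ ($K{\left(P,U \right)} = - 3 \cdot 4^{2} = \left(-3\right) 16 = -48$)
$o{\left(q \right)} = -48$
$D{\left(X \right)} = -45 - X$ ($D{\left(X \right)} = 3 - \left(X - -48\right) = 3 - \left(X + 48\right) = 3 - \left(48 + X\right) = -45 - X$)
$\left(-22458 - 17784\right) + \left(D{\left(4 \right)} \left(13 - u{\left(-6,3 \right)}\right) + 73\right) = \left(-22458 - 17784\right) + \left(\left(-45 - 4\right) \left(13 - 4\right) + 73\right) = -40242 + \left(\left(-45 - 4\right) \left(13 - 4\right) + 73\right) = -40242 + \left(\left(-49\right) 9 + 73\right) = -40242 + \left(-441 + 73\right) = -40242 - 368 = -40610$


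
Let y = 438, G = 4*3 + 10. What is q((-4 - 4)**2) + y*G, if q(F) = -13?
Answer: 9623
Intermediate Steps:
G = 22 (G = 12 + 10 = 22)
q((-4 - 4)**2) + y*G = -13 + 438*22 = -13 + 9636 = 9623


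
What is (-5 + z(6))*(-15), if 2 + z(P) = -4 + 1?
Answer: 150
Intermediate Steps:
z(P) = -5 (z(P) = -2 + (-4 + 1) = -2 - 3 = -5)
(-5 + z(6))*(-15) = (-5 - 5)*(-15) = -10*(-15) = 150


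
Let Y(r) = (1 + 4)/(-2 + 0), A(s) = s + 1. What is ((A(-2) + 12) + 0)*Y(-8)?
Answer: -55/2 ≈ -27.500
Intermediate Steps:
A(s) = 1 + s
Y(r) = -5/2 (Y(r) = 5/(-2) = 5*(-½) = -5/2)
((A(-2) + 12) + 0)*Y(-8) = (((1 - 2) + 12) + 0)*(-5/2) = ((-1 + 12) + 0)*(-5/2) = (11 + 0)*(-5/2) = 11*(-5/2) = -55/2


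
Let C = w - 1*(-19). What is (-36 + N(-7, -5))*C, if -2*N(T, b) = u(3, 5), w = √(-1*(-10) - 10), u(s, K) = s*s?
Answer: -1539/2 ≈ -769.50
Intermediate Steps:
u(s, K) = s²
w = 0 (w = √(10 - 10) = √0 = 0)
N(T, b) = -9/2 (N(T, b) = -½*3² = -½*9 = -9/2)
C = 19 (C = 0 - 1*(-19) = 0 + 19 = 19)
(-36 + N(-7, -5))*C = (-36 - 9/2)*19 = -81/2*19 = -1539/2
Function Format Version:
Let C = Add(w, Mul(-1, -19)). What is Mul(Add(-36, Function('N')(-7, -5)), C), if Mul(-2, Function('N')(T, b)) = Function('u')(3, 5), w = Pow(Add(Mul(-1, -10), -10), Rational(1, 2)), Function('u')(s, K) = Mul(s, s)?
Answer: Rational(-1539, 2) ≈ -769.50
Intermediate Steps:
Function('u')(s, K) = Pow(s, 2)
w = 0 (w = Pow(Add(10, -10), Rational(1, 2)) = Pow(0, Rational(1, 2)) = 0)
Function('N')(T, b) = Rational(-9, 2) (Function('N')(T, b) = Mul(Rational(-1, 2), Pow(3, 2)) = Mul(Rational(-1, 2), 9) = Rational(-9, 2))
C = 19 (C = Add(0, Mul(-1, -19)) = Add(0, 19) = 19)
Mul(Add(-36, Function('N')(-7, -5)), C) = Mul(Add(-36, Rational(-9, 2)), 19) = Mul(Rational(-81, 2), 19) = Rational(-1539, 2)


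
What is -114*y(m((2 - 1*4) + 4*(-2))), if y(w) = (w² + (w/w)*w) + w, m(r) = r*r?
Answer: -1162800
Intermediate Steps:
m(r) = r²
y(w) = w² + 2*w (y(w) = (w² + 1*w) + w = (w² + w) + w = (w + w²) + w = w² + 2*w)
-114*y(m((2 - 1*4) + 4*(-2))) = -114*((2 - 1*4) + 4*(-2))²*(2 + ((2 - 1*4) + 4*(-2))²) = -114*((2 - 4) - 8)²*(2 + ((2 - 4) - 8)²) = -114*(-2 - 8)²*(2 + (-2 - 8)²) = -114*(-10)²*(2 + (-10)²) = -11400*(2 + 100) = -11400*102 = -114*10200 = -1162800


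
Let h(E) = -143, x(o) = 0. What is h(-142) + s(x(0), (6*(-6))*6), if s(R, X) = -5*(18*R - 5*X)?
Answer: -5543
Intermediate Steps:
s(R, X) = -90*R + 25*X (s(R, X) = -5*(-5*X + 18*R) = -90*R + 25*X)
h(-142) + s(x(0), (6*(-6))*6) = -143 + (-90*0 + 25*((6*(-6))*6)) = -143 + (0 + 25*(-36*6)) = -143 + (0 + 25*(-216)) = -143 + (0 - 5400) = -143 - 5400 = -5543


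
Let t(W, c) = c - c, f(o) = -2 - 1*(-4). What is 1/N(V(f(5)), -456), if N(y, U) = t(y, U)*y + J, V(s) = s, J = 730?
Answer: 1/730 ≈ 0.0013699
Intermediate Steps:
f(o) = 2 (f(o) = -2 + 4 = 2)
t(W, c) = 0
N(y, U) = 730 (N(y, U) = 0*y + 730 = 0 + 730 = 730)
1/N(V(f(5)), -456) = 1/730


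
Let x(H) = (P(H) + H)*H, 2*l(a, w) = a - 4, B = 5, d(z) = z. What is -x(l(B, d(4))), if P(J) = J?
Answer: -½ ≈ -0.50000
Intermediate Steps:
l(a, w) = -2 + a/2 (l(a, w) = (a - 4)/2 = (-4 + a)/2 = -2 + a/2)
x(H) = 2*H² (x(H) = (H + H)*H = (2*H)*H = 2*H²)
-x(l(B, d(4))) = -2*(-2 + (½)*5)² = -2*(-2 + 5/2)² = -2*(½)² = -2/4 = -1*½ = -½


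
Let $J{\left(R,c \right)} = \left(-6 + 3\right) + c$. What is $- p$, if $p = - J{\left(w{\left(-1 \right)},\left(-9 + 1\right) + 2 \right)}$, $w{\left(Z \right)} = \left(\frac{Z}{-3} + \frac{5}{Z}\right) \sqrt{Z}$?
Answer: $-9$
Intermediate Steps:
$w{\left(Z \right)} = \sqrt{Z} \left(\frac{5}{Z} - \frac{Z}{3}\right)$ ($w{\left(Z \right)} = \left(Z \left(- \frac{1}{3}\right) + \frac{5}{Z}\right) \sqrt{Z} = \left(- \frac{Z}{3} + \frac{5}{Z}\right) \sqrt{Z} = \left(\frac{5}{Z} - \frac{Z}{3}\right) \sqrt{Z} = \sqrt{Z} \left(\frac{5}{Z} - \frac{Z}{3}\right)$)
$J{\left(R,c \right)} = -3 + c$
$p = 9$ ($p = - (-3 + \left(\left(-9 + 1\right) + 2\right)) = - (-3 + \left(-8 + 2\right)) = - (-3 - 6) = \left(-1\right) \left(-9\right) = 9$)
$- p = \left(-1\right) 9 = -9$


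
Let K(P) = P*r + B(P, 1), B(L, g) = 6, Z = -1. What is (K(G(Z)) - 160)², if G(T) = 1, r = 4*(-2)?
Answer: 26244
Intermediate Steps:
r = -8
K(P) = 6 - 8*P (K(P) = P*(-8) + 6 = -8*P + 6 = 6 - 8*P)
(K(G(Z)) - 160)² = ((6 - 8*1) - 160)² = ((6 - 8) - 160)² = (-2 - 160)² = (-162)² = 26244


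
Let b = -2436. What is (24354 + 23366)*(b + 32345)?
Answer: 1427257480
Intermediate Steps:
(24354 + 23366)*(b + 32345) = (24354 + 23366)*(-2436 + 32345) = 47720*29909 = 1427257480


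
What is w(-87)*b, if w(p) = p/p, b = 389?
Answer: 389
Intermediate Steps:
w(p) = 1
w(-87)*b = 1*389 = 389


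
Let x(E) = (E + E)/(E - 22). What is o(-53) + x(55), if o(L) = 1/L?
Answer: 527/159 ≈ 3.3145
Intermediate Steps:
x(E) = 2*E/(-22 + E) (x(E) = (2*E)/(-22 + E) = 2*E/(-22 + E))
o(-53) + x(55) = 1/(-53) + 2*55/(-22 + 55) = -1/53 + 2*55/33 = -1/53 + 2*55*(1/33) = -1/53 + 10/3 = 527/159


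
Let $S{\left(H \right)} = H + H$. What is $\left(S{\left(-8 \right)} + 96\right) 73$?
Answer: $5840$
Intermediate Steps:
$S{\left(H \right)} = 2 H$
$\left(S{\left(-8 \right)} + 96\right) 73 = \left(2 \left(-8\right) + 96\right) 73 = \left(-16 + 96\right) 73 = 80 \cdot 73 = 5840$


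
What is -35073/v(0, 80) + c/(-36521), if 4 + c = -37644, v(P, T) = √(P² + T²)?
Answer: -1277889193/2921680 ≈ -437.38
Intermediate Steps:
c = -37648 (c = -4 - 37644 = -37648)
-35073/v(0, 80) + c/(-36521) = -35073/√(0² + 80²) - 37648/(-36521) = -35073/√(0 + 6400) - 37648*(-1/36521) = -35073/(√6400) + 37648/36521 = -35073/80 + 37648/36521 = -1277889193/2921680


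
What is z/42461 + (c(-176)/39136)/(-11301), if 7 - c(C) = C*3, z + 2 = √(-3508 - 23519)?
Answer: -907268507/18779478518496 + 3*I*√3003/42461 ≈ -4.8312e-5 + 0.0038718*I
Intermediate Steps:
z = -2 + 3*I*√3003 (z = -2 + √(-3508 - 23519) = -2 + √(-27027) = -2 + 3*I*√3003 ≈ -2.0 + 164.4*I)
c(C) = 7 - 3*C (c(C) = 7 - C*3 = 7 - 3*C)
z/42461 + (c(-176)/39136)/(-11301) = (-2 + 3*I*√3003)/42461 + ((7 - 3*(-176))/39136)/(-11301) = (-2 + 3*I*√3003)*(1/42461) + ((7 + 528)*(1/39136))*(-1/11301) = (-2/42461 + 3*I*√3003/42461) + (535*(1/39136))*(-1/11301) = (-2/42461 + 3*I*√3003/42461) + (535/39136)*(-1/11301) = (-2/42461 + 3*I*√3003/42461) - 535/442275936 = -907268507/18779478518496 + 3*I*√3003/42461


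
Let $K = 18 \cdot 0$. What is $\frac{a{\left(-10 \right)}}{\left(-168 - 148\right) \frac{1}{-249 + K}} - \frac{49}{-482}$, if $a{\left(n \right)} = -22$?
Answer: $- \frac{328114}{19039} \approx -17.234$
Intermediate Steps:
$K = 0$
$\frac{a{\left(-10 \right)}}{\left(-168 - 148\right) \frac{1}{-249 + K}} - \frac{49}{-482} = - \frac{22}{\left(-168 - 148\right) \frac{1}{-249 + 0}} - \frac{49}{-482} = - \frac{22}{\left(-316\right) \frac{1}{-249}} - - \frac{49}{482} = - \frac{22}{\left(-316\right) \left(- \frac{1}{249}\right)} + \frac{49}{482} = - \frac{22}{\frac{316}{249}} + \frac{49}{482} = \left(-22\right) \frac{249}{316} + \frac{49}{482} = - \frac{2739}{158} + \frac{49}{482} = - \frac{328114}{19039}$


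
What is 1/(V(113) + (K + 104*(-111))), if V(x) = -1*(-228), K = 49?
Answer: -1/11267 ≈ -8.8755e-5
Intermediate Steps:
V(x) = 228
1/(V(113) + (K + 104*(-111))) = 1/(228 + (49 + 104*(-111))) = 1/(228 + (49 - 11544)) = 1/(228 - 11495) = 1/(-11267) = -1/11267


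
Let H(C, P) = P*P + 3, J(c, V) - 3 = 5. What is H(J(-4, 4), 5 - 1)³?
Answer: 6859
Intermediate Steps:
J(c, V) = 8 (J(c, V) = 3 + 5 = 8)
H(C, P) = 3 + P² (H(C, P) = P² + 3 = 3 + P²)
H(J(-4, 4), 5 - 1)³ = (3 + (5 - 1)²)³ = (3 + 4²)³ = (3 + 16)³ = 19³ = 6859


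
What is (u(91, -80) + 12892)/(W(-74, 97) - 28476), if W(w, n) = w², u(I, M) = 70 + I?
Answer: -13053/23000 ≈ -0.56752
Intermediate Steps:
(u(91, -80) + 12892)/(W(-74, 97) - 28476) = ((70 + 91) + 12892)/((-74)² - 28476) = (161 + 12892)/(5476 - 28476) = 13053/(-23000) = 13053*(-1/23000) = -13053/23000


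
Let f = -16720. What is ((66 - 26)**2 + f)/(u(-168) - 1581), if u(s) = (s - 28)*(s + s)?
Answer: -1008/4285 ≈ -0.23524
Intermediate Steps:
u(s) = 2*s*(-28 + s) (u(s) = (-28 + s)*(2*s) = 2*s*(-28 + s))
((66 - 26)**2 + f)/(u(-168) - 1581) = ((66 - 26)**2 - 16720)/(2*(-168)*(-28 - 168) - 1581) = (40**2 - 16720)/(2*(-168)*(-196) - 1581) = (1600 - 16720)/(65856 - 1581) = -15120/64275 = -15120*1/64275 = -1008/4285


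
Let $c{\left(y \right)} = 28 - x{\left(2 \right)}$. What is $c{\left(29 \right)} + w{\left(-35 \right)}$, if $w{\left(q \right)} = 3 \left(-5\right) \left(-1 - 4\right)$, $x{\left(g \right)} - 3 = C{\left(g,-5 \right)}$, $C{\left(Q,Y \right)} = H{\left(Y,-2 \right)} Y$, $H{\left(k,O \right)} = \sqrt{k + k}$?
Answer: $100 + 5 i \sqrt{10} \approx 100.0 + 15.811 i$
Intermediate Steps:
$H{\left(k,O \right)} = \sqrt{2} \sqrt{k}$ ($H{\left(k,O \right)} = \sqrt{2 k} = \sqrt{2} \sqrt{k}$)
$C{\left(Q,Y \right)} = \sqrt{2} Y^{\frac{3}{2}}$ ($C{\left(Q,Y \right)} = \sqrt{2} \sqrt{Y} Y = \sqrt{2} Y^{\frac{3}{2}}$)
$x{\left(g \right)} = 3 - 5 i \sqrt{10}$ ($x{\left(g \right)} = 3 + \sqrt{2} \left(-5\right)^{\frac{3}{2}} = 3 + \sqrt{2} \left(- 5 i \sqrt{5}\right) = 3 - 5 i \sqrt{10}$)
$c{\left(y \right)} = 25 + 5 i \sqrt{10}$ ($c{\left(y \right)} = 28 - \left(3 - 5 i \sqrt{10}\right) = 25 + 5 i \sqrt{10}$)
$w{\left(q \right)} = 75$ ($w{\left(q \right)} = \left(-15\right) \left(-5\right) = 75$)
$c{\left(29 \right)} + w{\left(-35 \right)} = \left(25 + 5 i \sqrt{10}\right) + 75 = 100 + 5 i \sqrt{10}$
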